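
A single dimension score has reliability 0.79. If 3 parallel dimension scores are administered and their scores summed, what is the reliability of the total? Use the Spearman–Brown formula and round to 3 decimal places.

0.919

ρ_k = kρ / (1 + (k−1)ρ) = 3·0.79 / (1 + 2·0.79) = 2.370 / 2.580 = 0.919.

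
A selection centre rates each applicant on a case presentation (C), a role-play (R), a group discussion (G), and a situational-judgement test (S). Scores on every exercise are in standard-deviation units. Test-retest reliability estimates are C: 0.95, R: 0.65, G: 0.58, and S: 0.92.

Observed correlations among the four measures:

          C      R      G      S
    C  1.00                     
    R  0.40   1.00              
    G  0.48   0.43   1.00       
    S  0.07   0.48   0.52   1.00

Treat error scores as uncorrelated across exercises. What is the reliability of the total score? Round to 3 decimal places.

0.897

Var(C+R+G+S) = 4 + 2·[0.40 + 0.48 + 0.07 + 0.43 + 0.48 + 0.52] = 4 + 4.76 = 8.76.
With uncorrelated errors the cross-covariances are all true-score covariance, so they carry over unchanged; only the diagonal terms shrink to ρᵢσᵢ².
True-score variance = [0.95 + 0.65 + 0.58 + 0.92] + 4.76 = 3.1 + 4.76 = 7.86.
Reliability = 7.86 / 8.76 = 0.897.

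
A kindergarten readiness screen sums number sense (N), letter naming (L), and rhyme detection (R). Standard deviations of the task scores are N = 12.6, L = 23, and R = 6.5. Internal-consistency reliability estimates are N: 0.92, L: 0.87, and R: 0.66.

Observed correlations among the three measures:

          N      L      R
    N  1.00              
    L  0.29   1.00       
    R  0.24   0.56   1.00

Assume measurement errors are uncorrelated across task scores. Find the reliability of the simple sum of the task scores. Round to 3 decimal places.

0.913

Var(N+L+R) = 12.6² + 23² + 6.5² + 2·[12.6·23·0.29 + 12.6·6.5·0.24 + 23·6.5·0.56] = 730.01 + 374.836 = 1104.85.
Because errors are independent across components, Cov(Tᵢ,Tⱼ) = Cov(Xᵢ,Xⱼ); the off-diagonal part of the true-score variance is the same as above.
True-score variance = [12.6²·0.92 + 23²·0.87 + 6.5²·0.66] + 374.836 = 634.174 + 374.836 = 1009.01.
Reliability = 1009.01 / 1104.85 = 0.913.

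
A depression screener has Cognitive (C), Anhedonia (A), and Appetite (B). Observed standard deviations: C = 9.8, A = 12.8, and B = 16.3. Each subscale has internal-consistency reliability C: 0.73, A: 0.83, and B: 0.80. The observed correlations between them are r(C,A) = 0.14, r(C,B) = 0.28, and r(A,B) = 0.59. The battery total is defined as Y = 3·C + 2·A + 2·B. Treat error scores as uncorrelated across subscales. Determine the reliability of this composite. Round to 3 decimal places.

0.871

Var(Y) = 3²·9.8² + 2²·12.8² + 2²·16.3² + 2·[6·9.8·12.8·0.14 + 6·9.8·16.3·0.28 + 4·12.8·16.3·0.59] = 2582.48 + 1732.25 = 4314.73.
With uncorrelated errors the cross-covariances are all true-score covariance, so they carry over unchanged; only the diagonal terms shrink to ρᵢσᵢ².
True-score variance = [3²·9.8²·0.73 + 2²·12.8²·0.83 + 2²·16.3²·0.80] + 1732.25 = 2025.14 + 1732.25 = 3757.39.
Reliability = 3757.39 / 4314.73 = 0.871.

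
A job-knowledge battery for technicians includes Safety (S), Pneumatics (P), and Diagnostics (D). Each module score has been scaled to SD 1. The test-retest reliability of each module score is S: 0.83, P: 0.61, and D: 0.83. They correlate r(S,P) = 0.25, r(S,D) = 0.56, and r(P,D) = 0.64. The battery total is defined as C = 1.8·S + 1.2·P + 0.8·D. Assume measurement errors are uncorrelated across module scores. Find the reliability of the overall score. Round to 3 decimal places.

Var(C) = 1.8² + 1.2² + 0.8² + 2·[2.16·0.25 + 1.44·0.56 + 0.96·0.64] = 5.32 + 3.9216 = 9.2416.
Because errors are independent across components, Cov(Tᵢ,Tⱼ) = Cov(Xᵢ,Xⱼ); the off-diagonal part of the true-score variance is the same as above.
True-score variance = [1.8²·0.83 + 1.2²·0.61 + 0.8²·0.83] + 3.9216 = 4.0988 + 3.9216 = 8.0204.
Reliability = 8.0204 / 9.2416 = 0.868.

0.868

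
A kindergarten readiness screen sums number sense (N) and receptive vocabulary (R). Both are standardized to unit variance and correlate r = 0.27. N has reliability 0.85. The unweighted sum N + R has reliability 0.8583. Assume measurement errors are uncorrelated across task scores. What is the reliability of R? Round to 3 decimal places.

Var(N+R) = 2 + 2·0.27 = 2.540.
True-score variance = ρ_N + ρ_R + 2·0.27, so 0.8583 = (0.85 + ρ_R + 0.54) / 2.540.
ρ_R = 0.8583·2.540 − 0.85 − 0.54 = 0.790.

0.790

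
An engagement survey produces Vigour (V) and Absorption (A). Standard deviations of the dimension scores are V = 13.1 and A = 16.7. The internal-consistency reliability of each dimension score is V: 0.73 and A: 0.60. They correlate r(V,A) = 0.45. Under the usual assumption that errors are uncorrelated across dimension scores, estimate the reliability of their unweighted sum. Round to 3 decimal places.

Var(V+A) = 13.1² + 16.7² + 2·[13.1·16.7·0.45] = 450.5 + 196.893 = 647.393.
Because errors are independent across components, Cov(Tᵢ,Tⱼ) = Cov(Xᵢ,Xⱼ); the off-diagonal part of the true-score variance is the same as above.
True-score variance = [13.1²·0.73 + 16.7²·0.60] + 196.893 = 292.609 + 196.893 = 489.502.
Reliability = 489.502 / 647.393 = 0.756.

0.756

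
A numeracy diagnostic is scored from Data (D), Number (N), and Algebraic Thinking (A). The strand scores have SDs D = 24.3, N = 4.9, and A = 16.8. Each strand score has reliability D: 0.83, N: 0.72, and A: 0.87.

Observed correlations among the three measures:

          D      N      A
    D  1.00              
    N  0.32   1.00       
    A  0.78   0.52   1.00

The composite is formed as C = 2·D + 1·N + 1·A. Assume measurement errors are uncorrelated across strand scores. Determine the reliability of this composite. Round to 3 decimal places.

Var(C) = 2²·24.3² + 4.9² + 16.8² + 2·[2·24.3·4.9·0.32 + 2·24.3·16.8·0.78 + 4.9·16.8·0.52] = 2668.21 + 1511.73 = 4179.94.
Because errors are independent across components, Cov(Tᵢ,Tⱼ) = Cov(Xᵢ,Xⱼ); the off-diagonal part of the true-score variance is the same as above.
True-score variance = [2²·24.3²·0.83 + 4.9²·0.72 + 16.8²·0.87] + 1511.73 = 2223.26 + 1511.73 = 3734.99.
Reliability = 3734.99 / 4179.94 = 0.894.

0.894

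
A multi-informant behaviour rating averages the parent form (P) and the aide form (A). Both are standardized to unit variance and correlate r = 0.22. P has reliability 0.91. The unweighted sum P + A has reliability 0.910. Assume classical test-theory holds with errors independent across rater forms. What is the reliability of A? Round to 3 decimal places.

0.870

Var(P+A) = 2 + 2·0.22 = 2.440.
True-score variance = ρ_P + ρ_A + 2·0.22, so 0.910 = (0.91 + ρ_A + 0.44) / 2.440.
ρ_A = 0.910·2.440 − 0.91 − 0.44 = 0.870.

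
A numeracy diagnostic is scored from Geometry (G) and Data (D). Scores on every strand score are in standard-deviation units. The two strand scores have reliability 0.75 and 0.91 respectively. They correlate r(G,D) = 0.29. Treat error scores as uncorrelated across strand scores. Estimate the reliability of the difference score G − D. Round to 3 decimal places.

0.761

Var(G−D) = 1 + 1 − 2·0.29 = 2 − 0.58 = 1.42.
Under uncorrelated errors the observed covariances equal the true-score covariances, so only the own-variance terms attenuate.
True-score variance = [0.75 + 0.91] − 0.58 = 1.66 − 0.58 = 1.08.
Reliability = 1.08 / 1.42 = 0.761.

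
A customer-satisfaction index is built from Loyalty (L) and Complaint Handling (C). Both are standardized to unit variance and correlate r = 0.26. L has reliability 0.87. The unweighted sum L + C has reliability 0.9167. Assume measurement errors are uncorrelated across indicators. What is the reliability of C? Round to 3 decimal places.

Var(L+C) = 2 + 2·0.26 = 2.520.
True-score variance = ρ_L + ρ_C + 2·0.26, so 0.9167 = (0.87 + ρ_C + 0.52) / 2.520.
ρ_C = 0.9167·2.520 − 0.87 − 0.52 = 0.920.

0.920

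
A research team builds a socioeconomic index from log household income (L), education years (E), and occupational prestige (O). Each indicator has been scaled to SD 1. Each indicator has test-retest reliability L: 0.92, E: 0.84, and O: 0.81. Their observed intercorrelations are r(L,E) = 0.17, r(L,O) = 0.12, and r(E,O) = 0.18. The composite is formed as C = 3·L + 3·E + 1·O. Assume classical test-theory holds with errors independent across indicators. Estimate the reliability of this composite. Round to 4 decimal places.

Var(C) = 3² + 3² + 1 + 2·[9·0.17 + 3·0.12 + 3·0.18] = 19 + 4.86 = 23.86.
Under uncorrelated errors the observed covariances equal the true-score covariances, so only the own-variance terms attenuate.
True-score variance = [3²·0.92 + 3²·0.84 + 0.81] + 4.86 = 16.65 + 4.86 = 21.51.
Reliability = 21.51 / 23.86 = 0.9015.

0.9015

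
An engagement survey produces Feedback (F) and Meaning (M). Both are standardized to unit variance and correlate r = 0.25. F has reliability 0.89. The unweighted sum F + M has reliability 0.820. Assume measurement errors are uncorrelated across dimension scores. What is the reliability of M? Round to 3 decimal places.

0.660

Var(F+M) = 2 + 2·0.25 = 2.500.
True-score variance = ρ_F + ρ_M + 2·0.25, so 0.820 = (0.89 + ρ_M + 0.50) / 2.500.
ρ_M = 0.820·2.500 − 0.89 − 0.50 = 0.660.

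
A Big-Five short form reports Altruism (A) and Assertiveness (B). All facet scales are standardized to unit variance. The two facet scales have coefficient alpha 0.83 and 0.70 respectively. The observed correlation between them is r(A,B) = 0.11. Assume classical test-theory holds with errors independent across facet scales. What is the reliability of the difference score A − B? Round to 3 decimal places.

0.736

Var(A−B) = 1 + 1 − 2·0.11 = 2 − 0.22 = 1.78.
With uncorrelated errors the cross-covariances are all true-score covariance, so they carry over unchanged; only the diagonal terms shrink to ρᵢσᵢ².
True-score variance = [0.83 + 0.70] − 0.22 = 1.53 − 0.22 = 1.31.
Reliability = 1.31 / 1.78 = 0.736.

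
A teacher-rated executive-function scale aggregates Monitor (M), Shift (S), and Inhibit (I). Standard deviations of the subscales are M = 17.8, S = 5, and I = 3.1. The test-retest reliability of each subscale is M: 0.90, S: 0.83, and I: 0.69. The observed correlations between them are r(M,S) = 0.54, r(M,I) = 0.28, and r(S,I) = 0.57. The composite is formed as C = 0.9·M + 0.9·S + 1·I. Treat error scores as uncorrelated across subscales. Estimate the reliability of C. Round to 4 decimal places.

Var(C) = 0.9²·17.8² + 0.9²·5² + 3.1² + 2·[0.81·17.8·5·0.54 + 0.9·17.8·3.1·0.28 + 0.9·5·3.1·0.57] = 286.5 + 121.571 = 408.071.
With uncorrelated errors the cross-covariances are all true-score covariance, so they carry over unchanged; only the diagonal terms shrink to ρᵢσᵢ².
True-score variance = [0.9²·17.8²·0.90 + 0.9²·5²·0.83 + 3.1²·0.69] + 121.571 = 254.415 + 121.571 = 375.986.
Reliability = 375.986 / 408.071 = 0.9214.

0.9214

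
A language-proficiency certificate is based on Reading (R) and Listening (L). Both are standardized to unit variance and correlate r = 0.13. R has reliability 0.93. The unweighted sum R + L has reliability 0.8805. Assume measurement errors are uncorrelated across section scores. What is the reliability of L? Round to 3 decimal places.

0.800

Var(R+L) = 2 + 2·0.13 = 2.260.
True-score variance = ρ_R + ρ_L + 2·0.13, so 0.8805 = (0.93 + ρ_L + 0.26) / 2.260.
ρ_L = 0.8805·2.260 − 0.93 − 0.26 = 0.800.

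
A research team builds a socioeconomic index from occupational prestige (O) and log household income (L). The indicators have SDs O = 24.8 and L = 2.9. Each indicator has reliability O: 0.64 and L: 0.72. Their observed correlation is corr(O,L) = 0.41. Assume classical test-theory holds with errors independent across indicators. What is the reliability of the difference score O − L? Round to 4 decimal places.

Var(O−L) = 24.8² + 2.9² − 2·24.8·2.9·0.41 = 623.45 − 58.9744 = 564.476.
With uncorrelated errors the cross-covariances are all true-score covariance, so they carry over unchanged; only the diagonal terms shrink to ρᵢσᵢ².
True-score variance = [24.8²·0.64 + 2.9²·0.72] − 58.9744 = 399.681 − 58.9744 = 340.706.
Reliability = 340.706 / 564.476 = 0.6036.

0.6036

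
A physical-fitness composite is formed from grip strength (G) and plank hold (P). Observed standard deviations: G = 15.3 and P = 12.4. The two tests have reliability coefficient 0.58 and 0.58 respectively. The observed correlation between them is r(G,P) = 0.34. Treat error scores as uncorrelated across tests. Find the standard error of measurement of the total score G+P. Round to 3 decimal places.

Var(total) = 387.85 + 129.01 = 516.86.
True-score variance = 224.953 + 129.01 = 353.963, so reliability = 0.6848.
Error variance = 516.86 − 353.963 = 162.897; SEM = √162.897 = 12.763.

12.763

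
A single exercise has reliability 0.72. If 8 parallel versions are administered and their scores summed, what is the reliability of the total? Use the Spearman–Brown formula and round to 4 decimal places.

ρ_k = kρ / (1 + (k−1)ρ) = 8·0.72 / (1 + 7·0.72) = 5.760 / 6.040 = 0.9536.

0.9536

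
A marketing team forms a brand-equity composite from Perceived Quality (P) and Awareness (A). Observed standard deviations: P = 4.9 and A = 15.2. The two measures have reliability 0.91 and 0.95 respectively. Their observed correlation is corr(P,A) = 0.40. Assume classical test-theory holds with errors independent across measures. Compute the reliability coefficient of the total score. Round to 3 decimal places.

0.956

Var(P+A) = 4.9² + 15.2² + 2·[4.9·15.2·0.40] = 255.05 + 59.584 = 314.634.
Because errors are independent across components, Cov(Tᵢ,Tⱼ) = Cov(Xᵢ,Xⱼ); the off-diagonal part of the true-score variance is the same as above.
True-score variance = [4.9²·0.91 + 15.2²·0.95] + 59.584 = 241.337 + 59.584 = 300.921.
Reliability = 300.921 / 314.634 = 0.956.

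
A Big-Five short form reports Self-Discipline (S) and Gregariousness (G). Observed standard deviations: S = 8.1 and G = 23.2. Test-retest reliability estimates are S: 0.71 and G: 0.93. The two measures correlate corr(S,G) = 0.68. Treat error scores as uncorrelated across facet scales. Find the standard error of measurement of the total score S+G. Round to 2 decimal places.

7.53

Var(total) = 603.85 + 255.571 = 859.421.
True-score variance = 547.146 + 255.571 = 802.717, so reliability = 0.9340.
Error variance = 859.421 − 802.717 = 56.7037; SEM = √56.7037 = 7.53.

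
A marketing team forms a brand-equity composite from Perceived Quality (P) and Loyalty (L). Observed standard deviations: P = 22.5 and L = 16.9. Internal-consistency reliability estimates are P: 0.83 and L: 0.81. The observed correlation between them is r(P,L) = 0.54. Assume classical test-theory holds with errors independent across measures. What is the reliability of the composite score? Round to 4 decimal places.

0.8833

Var(P+L) = 22.5² + 16.9² + 2·[22.5·16.9·0.54] = 791.86 + 410.67 = 1202.53.
With uncorrelated errors the cross-covariances are all true-score covariance, so they carry over unchanged; only the diagonal terms shrink to ρᵢσᵢ².
True-score variance = [22.5²·0.83 + 16.9²·0.81] + 410.67 = 651.532 + 410.67 = 1062.2.
Reliability = 1062.2 / 1202.53 = 0.8833.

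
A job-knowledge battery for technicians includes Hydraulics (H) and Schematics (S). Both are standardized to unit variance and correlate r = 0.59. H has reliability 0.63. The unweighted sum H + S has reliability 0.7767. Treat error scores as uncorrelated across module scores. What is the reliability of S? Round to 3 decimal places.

Var(H+S) = 2 + 2·0.59 = 3.180.
True-score variance = ρ_H + ρ_S + 2·0.59, so 0.7767 = (0.63 + ρ_S + 1.18) / 3.180.
ρ_S = 0.7767·3.180 − 0.63 − 1.18 = 0.660.

0.660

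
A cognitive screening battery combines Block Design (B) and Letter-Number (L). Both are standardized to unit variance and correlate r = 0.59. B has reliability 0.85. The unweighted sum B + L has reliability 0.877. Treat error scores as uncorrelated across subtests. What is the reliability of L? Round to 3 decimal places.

0.759

Var(B+L) = 2 + 2·0.59 = 3.180.
True-score variance = ρ_B + ρ_L + 2·0.59, so 0.877 = (0.85 + ρ_L + 1.18) / 3.180.
ρ_L = 0.877·3.180 − 0.85 − 1.18 = 0.759.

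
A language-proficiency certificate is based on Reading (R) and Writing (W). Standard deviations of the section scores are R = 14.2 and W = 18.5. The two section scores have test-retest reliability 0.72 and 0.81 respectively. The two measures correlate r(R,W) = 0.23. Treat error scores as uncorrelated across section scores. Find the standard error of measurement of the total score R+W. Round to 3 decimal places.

11.022

Var(total) = 543.89 + 120.842 = 664.732.
True-score variance = 422.403 + 120.842 = 543.245, so reliability = 0.8172.
Error variance = 664.732 − 543.245 = 121.487; SEM = √121.487 = 11.022.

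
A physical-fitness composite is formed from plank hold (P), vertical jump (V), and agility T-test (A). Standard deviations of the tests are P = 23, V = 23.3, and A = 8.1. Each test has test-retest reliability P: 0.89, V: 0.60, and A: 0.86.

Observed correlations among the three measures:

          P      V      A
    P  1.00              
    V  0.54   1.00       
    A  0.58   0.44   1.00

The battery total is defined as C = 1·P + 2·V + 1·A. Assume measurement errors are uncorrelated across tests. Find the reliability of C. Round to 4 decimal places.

Var(C) = 23² + 2²·23.3² + 8.1² + 2·[2·23·23.3·0.54 + 23·8.1·0.58 + 2·23.3·8.1·0.44] = 2766.17 + 1705.82 = 4471.99.
Because errors are independent across components, Cov(Tᵢ,Tⱼ) = Cov(Xᵢ,Xⱼ); the off-diagonal part of the true-score variance is the same as above.
True-score variance = [23²·0.89 + 2²·23.3²·0.60 + 8.1²·0.86] + 1705.82 = 1830.17 + 1705.82 = 3535.99.
Reliability = 3535.99 / 4471.99 = 0.7907.

0.7907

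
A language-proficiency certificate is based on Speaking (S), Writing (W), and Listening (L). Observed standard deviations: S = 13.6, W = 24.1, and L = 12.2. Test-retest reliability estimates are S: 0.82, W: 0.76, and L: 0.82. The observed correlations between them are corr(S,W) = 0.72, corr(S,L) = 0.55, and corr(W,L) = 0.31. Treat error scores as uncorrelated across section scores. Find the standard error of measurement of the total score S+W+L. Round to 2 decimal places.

Var(total) = 914.61 + 836.779 = 1751.39.
True-score variance = 715.132 + 836.779 = 1551.91, so reliability = 0.8861.
Error variance = 1751.39 − 1551.91 = 199.478; SEM = √199.478 = 14.12.

14.12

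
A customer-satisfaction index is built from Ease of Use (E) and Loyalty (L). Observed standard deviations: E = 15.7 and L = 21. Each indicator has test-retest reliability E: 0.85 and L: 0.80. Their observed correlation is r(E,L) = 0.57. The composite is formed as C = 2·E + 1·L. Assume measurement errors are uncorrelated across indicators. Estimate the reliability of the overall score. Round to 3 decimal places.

0.892

Var(C) = 2²·15.7² + 21² + 2·[2·15.7·21·0.57] = 1426.96 + 751.716 = 2178.68.
Because errors are independent across components, Cov(Tᵢ,Tⱼ) = Cov(Xᵢ,Xⱼ); the off-diagonal part of the true-score variance is the same as above.
True-score variance = [2²·15.7²·0.85 + 21²·0.80] + 751.716 = 1190.87 + 751.716 = 1942.58.
Reliability = 1942.58 / 2178.68 = 0.892.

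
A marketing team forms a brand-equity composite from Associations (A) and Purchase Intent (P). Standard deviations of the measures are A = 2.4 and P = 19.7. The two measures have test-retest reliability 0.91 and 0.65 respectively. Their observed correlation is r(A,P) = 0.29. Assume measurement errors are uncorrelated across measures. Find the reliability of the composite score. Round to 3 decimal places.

0.676

Var(A+P) = 2.4² + 19.7² + 2·[2.4·19.7·0.29] = 393.85 + 27.4224 = 421.272.
Because errors are independent across components, Cov(Tᵢ,Tⱼ) = Cov(Xᵢ,Xⱼ); the off-diagonal part of the true-score variance is the same as above.
True-score variance = [2.4²·0.91 + 19.7²·0.65] + 27.4224 = 257.5 + 27.4224 = 284.922.
Reliability = 284.922 / 421.272 = 0.676.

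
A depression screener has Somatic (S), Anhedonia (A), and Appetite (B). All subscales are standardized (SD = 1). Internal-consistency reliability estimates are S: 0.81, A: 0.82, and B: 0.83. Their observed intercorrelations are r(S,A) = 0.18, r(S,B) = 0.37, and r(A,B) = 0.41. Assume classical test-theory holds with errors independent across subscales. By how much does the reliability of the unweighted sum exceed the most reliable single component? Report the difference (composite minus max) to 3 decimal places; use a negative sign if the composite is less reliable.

Var(sum) = 3 + 1.92 = 4.92; true-score variance = 2.46 + 1.92 = 4.38; composite reliability = 0.8902.
Max component reliability = 0.8300.
Difference = 0.8902 − 0.8300 = 0.060.

0.060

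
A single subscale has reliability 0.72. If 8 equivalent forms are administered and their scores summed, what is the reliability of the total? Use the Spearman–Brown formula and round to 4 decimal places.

0.9536

ρ_k = kρ / (1 + (k−1)ρ) = 8·0.72 / (1 + 7·0.72) = 5.760 / 6.040 = 0.9536.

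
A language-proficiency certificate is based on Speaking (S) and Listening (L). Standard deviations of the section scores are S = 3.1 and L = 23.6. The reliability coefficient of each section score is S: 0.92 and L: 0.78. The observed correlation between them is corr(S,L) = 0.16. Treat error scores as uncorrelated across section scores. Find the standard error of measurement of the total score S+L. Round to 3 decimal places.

11.104

Var(total) = 566.57 + 23.4112 = 589.981.
True-score variance = 443.27 + 23.4112 = 466.681, so reliability = 0.7910.
Error variance = 589.981 − 466.681 = 123.3; SEM = √123.3 = 11.104.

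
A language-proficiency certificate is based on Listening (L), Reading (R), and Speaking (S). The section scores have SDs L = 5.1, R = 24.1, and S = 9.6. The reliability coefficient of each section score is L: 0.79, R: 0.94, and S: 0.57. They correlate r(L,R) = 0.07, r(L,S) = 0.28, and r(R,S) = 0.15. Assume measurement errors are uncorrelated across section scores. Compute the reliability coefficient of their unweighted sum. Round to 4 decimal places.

Var(L+R+S) = 5.1² + 24.1² + 9.6² + 2·[5.1·24.1·0.07 + 5.1·9.6·0.28 + 24.1·9.6·0.15] = 698.98 + 114.033 = 813.013.
With uncorrelated errors the cross-covariances are all true-score covariance, so they carry over unchanged; only the diagonal terms shrink to ρᵢσᵢ².
True-score variance = [5.1²·0.79 + 24.1²·0.94 + 9.6²·0.57] + 114.033 = 619.041 + 114.033 = 733.074.
Reliability = 733.074 / 813.013 = 0.9017.

0.9017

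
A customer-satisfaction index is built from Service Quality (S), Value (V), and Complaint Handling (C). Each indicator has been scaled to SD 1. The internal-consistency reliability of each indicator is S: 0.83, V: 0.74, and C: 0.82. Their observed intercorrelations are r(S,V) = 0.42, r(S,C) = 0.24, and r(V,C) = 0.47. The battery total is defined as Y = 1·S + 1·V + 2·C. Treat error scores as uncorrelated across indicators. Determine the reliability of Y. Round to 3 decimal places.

0.881

Var(Y) = 1 + 1 + 2² + 2·[0.42 + 2·0.24 + 2·0.47] = 6 + 3.68 = 9.68.
With uncorrelated errors the cross-covariances are all true-score covariance, so they carry over unchanged; only the diagonal terms shrink to ρᵢσᵢ².
True-score variance = [0.83 + 0.74 + 2²·0.82] + 3.68 = 4.85 + 3.68 = 8.53.
Reliability = 8.53 / 9.68 = 0.881.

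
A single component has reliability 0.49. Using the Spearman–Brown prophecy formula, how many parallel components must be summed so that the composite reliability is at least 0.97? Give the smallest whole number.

k ≥ ρ*(1−ρ₁)/(ρ₁(1−ρ*)) = 0.97·0.51 / (0.49·0.03) = 33.653.
Smallest integer k = 34.

34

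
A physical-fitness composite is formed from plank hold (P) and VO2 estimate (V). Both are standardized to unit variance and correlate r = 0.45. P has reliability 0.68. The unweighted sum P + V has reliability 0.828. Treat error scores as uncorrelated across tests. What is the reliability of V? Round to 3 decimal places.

Var(P+V) = 2 + 2·0.45 = 2.900.
True-score variance = ρ_P + ρ_V + 2·0.45, so 0.828 = (0.68 + ρ_V + 0.90) / 2.900.
ρ_V = 0.828·2.900 − 0.68 − 0.90 = 0.821.

0.821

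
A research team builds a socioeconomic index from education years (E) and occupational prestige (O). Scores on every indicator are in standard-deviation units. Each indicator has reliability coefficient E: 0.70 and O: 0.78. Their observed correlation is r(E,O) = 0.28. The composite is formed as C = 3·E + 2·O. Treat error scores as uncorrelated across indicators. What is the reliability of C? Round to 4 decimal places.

Var(C) = 3² + 2² + 2·[6·0.28] = 13 + 3.36 = 16.36.
With uncorrelated errors the cross-covariances are all true-score covariance, so they carry over unchanged; only the diagonal terms shrink to ρᵢσᵢ².
True-score variance = [3²·0.70 + 2²·0.78] + 3.36 = 9.42 + 3.36 = 12.78.
Reliability = 12.78 / 16.36 = 0.7812.

0.7812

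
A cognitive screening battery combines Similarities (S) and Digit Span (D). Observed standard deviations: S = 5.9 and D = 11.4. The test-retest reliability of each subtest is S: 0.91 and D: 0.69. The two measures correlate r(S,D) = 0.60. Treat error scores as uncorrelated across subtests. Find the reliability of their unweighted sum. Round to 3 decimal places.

0.823

Var(S+D) = 5.9² + 11.4² + 2·[5.9·11.4·0.60] = 164.77 + 80.712 = 245.482.
Under uncorrelated errors the observed covariances equal the true-score covariances, so only the own-variance terms attenuate.
True-score variance = [5.9²·0.91 + 11.4²·0.69] + 80.712 = 121.35 + 80.712 = 202.062.
Reliability = 202.062 / 245.482 = 0.823.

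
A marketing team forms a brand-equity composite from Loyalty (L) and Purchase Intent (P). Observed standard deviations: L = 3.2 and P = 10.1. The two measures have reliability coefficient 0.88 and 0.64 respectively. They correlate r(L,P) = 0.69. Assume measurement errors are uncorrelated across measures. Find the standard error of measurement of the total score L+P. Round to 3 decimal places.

Var(total) = 112.25 + 44.6016 = 156.852.
True-score variance = 74.2976 + 44.6016 = 118.899, so reliability = 0.7580.
Error variance = 156.852 − 118.899 = 37.9524; SEM = √37.9524 = 6.161.

6.161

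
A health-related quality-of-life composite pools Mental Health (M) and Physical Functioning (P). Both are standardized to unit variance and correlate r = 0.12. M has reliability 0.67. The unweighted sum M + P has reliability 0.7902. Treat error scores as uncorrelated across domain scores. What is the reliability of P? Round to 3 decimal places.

0.860

Var(M+P) = 2 + 2·0.12 = 2.240.
True-score variance = ρ_M + ρ_P + 2·0.12, so 0.7902 = (0.67 + ρ_P + 0.24) / 2.240.
ρ_P = 0.7902·2.240 − 0.67 − 0.24 = 0.860.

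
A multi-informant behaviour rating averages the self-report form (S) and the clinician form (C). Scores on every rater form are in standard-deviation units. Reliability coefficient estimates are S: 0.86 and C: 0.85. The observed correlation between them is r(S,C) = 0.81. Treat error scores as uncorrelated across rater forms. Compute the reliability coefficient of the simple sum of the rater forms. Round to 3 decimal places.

0.920

Var(S+C) = 2 + 2·[0.81] = 2 + 1.62 = 3.62.
Under uncorrelated errors the observed covariances equal the true-score covariances, so only the own-variance terms attenuate.
True-score variance = [0.86 + 0.85] + 1.62 = 1.71 + 1.62 = 3.33.
Reliability = 3.33 / 3.62 = 0.920.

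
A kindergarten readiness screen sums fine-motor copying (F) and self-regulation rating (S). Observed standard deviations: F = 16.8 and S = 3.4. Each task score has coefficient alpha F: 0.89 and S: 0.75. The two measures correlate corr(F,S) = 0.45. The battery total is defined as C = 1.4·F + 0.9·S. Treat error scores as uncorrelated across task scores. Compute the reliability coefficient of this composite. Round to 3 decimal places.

Var(C) = 1.4²·16.8² + 0.9²·3.4² + 2·[1.26·16.8·3.4·0.45] = 562.554 + 64.7741 = 627.328.
Under uncorrelated errors the observed covariances equal the true-score covariances, so only the own-variance terms attenuate.
True-score variance = [1.4²·16.8²·0.89 + 0.9²·3.4²·0.75] + 64.7741 = 499.362 + 64.7741 = 564.136.
Reliability = 564.136 / 627.328 = 0.899.

0.899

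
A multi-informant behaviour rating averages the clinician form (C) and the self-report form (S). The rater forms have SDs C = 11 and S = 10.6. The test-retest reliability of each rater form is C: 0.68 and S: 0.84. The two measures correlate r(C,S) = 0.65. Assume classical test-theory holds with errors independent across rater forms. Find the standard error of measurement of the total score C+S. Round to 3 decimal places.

Var(total) = 233.36 + 151.58 = 384.94.
True-score variance = 176.662 + 151.58 = 328.242, so reliability = 0.8527.
Error variance = 384.94 − 328.242 = 56.6976; SEM = √56.6976 = 7.530.

7.530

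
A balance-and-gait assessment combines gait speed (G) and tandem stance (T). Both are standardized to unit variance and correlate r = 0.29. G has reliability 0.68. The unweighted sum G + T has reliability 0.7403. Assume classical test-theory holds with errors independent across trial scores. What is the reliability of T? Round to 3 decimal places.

0.650

Var(G+T) = 2 + 2·0.29 = 2.580.
True-score variance = ρ_G + ρ_T + 2·0.29, so 0.7403 = (0.68 + ρ_T + 0.58) / 2.580.
ρ_T = 0.7403·2.580 − 0.68 − 0.58 = 0.650.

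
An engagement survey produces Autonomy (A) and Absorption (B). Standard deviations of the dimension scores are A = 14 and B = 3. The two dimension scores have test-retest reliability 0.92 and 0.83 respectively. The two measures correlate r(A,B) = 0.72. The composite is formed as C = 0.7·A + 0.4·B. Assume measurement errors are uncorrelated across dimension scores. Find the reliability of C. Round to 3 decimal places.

Var(C) = 0.7²·14² + 0.4²·3² + 2·[0.28·14·3·0.72] = 97.48 + 16.9344 = 114.414.
Under uncorrelated errors the observed covariances equal the true-score covariances, so only the own-variance terms attenuate.
True-score variance = [0.7²·14²·0.92 + 0.4²·3²·0.83] + 16.9344 = 89.552 + 16.9344 = 106.486.
Reliability = 106.486 / 114.414 = 0.931.

0.931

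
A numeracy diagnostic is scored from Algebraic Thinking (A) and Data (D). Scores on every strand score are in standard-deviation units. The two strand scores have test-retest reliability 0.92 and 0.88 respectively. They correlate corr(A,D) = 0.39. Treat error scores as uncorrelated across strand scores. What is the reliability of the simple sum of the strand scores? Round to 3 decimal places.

0.928

Var(A+D) = 2 + 2·[0.39] = 2 + 0.78 = 2.78.
Under uncorrelated errors the observed covariances equal the true-score covariances, so only the own-variance terms attenuate.
True-score variance = [0.92 + 0.88] + 0.78 = 1.8 + 0.78 = 2.58.
Reliability = 2.58 / 2.78 = 0.928.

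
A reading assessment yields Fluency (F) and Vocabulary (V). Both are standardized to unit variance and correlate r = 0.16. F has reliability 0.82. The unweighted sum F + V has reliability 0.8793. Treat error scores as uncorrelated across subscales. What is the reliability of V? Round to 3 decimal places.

0.900

Var(F+V) = 2 + 2·0.16 = 2.320.
True-score variance = ρ_F + ρ_V + 2·0.16, so 0.8793 = (0.82 + ρ_V + 0.32) / 2.320.
ρ_V = 0.8793·2.320 − 0.82 − 0.32 = 0.900.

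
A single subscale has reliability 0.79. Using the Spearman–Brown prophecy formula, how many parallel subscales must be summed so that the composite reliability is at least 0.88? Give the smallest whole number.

2

k ≥ ρ*(1−ρ₁)/(ρ₁(1−ρ*)) = 0.88·0.21 / (0.79·0.12) = 1.949.
Smallest integer k = 2.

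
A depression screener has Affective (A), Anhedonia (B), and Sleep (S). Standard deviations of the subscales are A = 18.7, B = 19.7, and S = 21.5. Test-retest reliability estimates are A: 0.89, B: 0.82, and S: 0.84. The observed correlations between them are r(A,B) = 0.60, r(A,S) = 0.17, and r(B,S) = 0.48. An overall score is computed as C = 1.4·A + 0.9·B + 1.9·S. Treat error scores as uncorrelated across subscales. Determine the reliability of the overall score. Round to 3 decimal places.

Var(C) = 1.4²·18.7² + 0.9²·19.7² + 1.9²·21.5² + 2·[1.26·18.7·19.7·0.60 + 2.66·18.7·21.5·0.17 + 1.71·19.7·21.5·0.48] = 2668.47 + 1615.92 = 4284.39.
Under uncorrelated errors the observed covariances equal the true-score covariances, so only the own-variance terms attenuate.
True-score variance = [1.4²·18.7²·0.89 + 0.9²·19.7²·0.82 + 1.9²·21.5²·0.84] + 1615.92 = 2269.5 + 1615.92 = 3885.41.
Reliability = 3885.41 / 4284.39 = 0.907.

0.907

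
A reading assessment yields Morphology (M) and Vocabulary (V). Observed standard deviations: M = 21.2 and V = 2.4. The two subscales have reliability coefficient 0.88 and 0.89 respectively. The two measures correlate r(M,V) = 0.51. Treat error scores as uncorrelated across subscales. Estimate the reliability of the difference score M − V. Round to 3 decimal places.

0.865

Var(M−V) = 21.2² + 2.4² − 2·21.2·2.4·0.51 = 455.2 − 51.8976 = 403.302.
With uncorrelated errors the cross-covariances are all true-score covariance, so they carry over unchanged; only the diagonal terms shrink to ρᵢσᵢ².
True-score variance = [21.2²·0.88 + 2.4²·0.89] − 51.8976 = 400.634 − 51.8976 = 348.736.
Reliability = 348.736 / 403.302 = 0.865.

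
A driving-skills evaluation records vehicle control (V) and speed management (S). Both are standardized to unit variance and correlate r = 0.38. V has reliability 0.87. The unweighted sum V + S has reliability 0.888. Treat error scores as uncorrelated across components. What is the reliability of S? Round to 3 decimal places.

0.821

Var(V+S) = 2 + 2·0.38 = 2.760.
True-score variance = ρ_V + ρ_S + 2·0.38, so 0.888 = (0.87 + ρ_S + 0.76) / 2.760.
ρ_S = 0.888·2.760 − 0.87 − 0.76 = 0.821.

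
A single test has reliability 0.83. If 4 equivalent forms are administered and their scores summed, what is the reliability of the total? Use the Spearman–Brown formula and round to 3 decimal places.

ρ_k = kρ / (1 + (k−1)ρ) = 4·0.83 / (1 + 3·0.83) = 3.320 / 3.490 = 0.951.

0.951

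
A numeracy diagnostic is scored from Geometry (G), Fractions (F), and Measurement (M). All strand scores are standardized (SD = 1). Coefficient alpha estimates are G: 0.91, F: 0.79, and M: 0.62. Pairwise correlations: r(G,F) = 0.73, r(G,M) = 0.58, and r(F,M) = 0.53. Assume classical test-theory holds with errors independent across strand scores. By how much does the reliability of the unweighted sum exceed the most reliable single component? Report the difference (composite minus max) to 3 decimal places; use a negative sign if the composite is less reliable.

-0.012

Var(sum) = 3 + 3.68 = 6.68; true-score variance = 2.32 + 3.68 = 6; composite reliability = 0.8982.
Max component reliability = 0.9100.
Difference = 0.8982 − 0.9100 = -0.012.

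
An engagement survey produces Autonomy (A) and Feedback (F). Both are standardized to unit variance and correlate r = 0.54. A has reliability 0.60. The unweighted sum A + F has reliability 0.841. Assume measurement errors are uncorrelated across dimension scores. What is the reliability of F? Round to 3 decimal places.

0.910

Var(A+F) = 2 + 2·0.54 = 3.080.
True-score variance = ρ_A + ρ_F + 2·0.54, so 0.841 = (0.60 + ρ_F + 1.08) / 3.080.
ρ_F = 0.841·3.080 − 0.60 − 1.08 = 0.910.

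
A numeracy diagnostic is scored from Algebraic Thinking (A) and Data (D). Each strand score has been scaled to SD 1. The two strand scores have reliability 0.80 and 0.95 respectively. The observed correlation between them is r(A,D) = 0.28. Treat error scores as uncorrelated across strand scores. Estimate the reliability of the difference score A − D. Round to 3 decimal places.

0.826

Var(A−D) = 1 + 1 − 2·0.28 = 2 − 0.56 = 1.44.
Because errors are independent across components, Cov(Tᵢ,Tⱼ) = Cov(Xᵢ,Xⱼ); the off-diagonal part of the true-score variance is the same as above.
True-score variance = [0.80 + 0.95] − 0.56 = 1.75 − 0.56 = 1.19.
Reliability = 1.19 / 1.44 = 0.826.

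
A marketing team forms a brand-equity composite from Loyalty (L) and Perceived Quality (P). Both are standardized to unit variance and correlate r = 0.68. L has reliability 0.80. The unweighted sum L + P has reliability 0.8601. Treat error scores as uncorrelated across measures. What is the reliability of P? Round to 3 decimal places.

Var(L+P) = 2 + 2·0.68 = 3.360.
True-score variance = ρ_L + ρ_P + 2·0.68, so 0.8601 = (0.80 + ρ_P + 1.36) / 3.360.
ρ_P = 0.8601·3.360 − 0.80 − 1.36 = 0.730.

0.730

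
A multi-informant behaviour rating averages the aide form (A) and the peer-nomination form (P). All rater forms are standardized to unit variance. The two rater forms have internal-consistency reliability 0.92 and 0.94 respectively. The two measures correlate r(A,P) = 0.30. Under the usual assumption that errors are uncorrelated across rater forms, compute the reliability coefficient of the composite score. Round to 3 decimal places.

Var(A+P) = 2 + 2·[0.30] = 2 + 0.6 = 2.6.
With uncorrelated errors the cross-covariances are all true-score covariance, so they carry over unchanged; only the diagonal terms shrink to ρᵢσᵢ².
True-score variance = [0.92 + 0.94] + 0.6 = 1.86 + 0.6 = 2.46.
Reliability = 2.46 / 2.6 = 0.946.

0.946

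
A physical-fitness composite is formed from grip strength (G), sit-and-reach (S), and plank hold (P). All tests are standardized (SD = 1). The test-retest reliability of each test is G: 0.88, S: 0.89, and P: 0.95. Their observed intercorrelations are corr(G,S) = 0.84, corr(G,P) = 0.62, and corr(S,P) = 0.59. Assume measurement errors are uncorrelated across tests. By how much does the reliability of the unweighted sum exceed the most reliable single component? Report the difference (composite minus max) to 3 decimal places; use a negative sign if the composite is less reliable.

0.011

Var(sum) = 3 + 4.1 = 7.1; true-score variance = 2.72 + 4.1 = 6.82; composite reliability = 0.9606.
Max component reliability = 0.9500.
Difference = 0.9606 − 0.9500 = 0.011.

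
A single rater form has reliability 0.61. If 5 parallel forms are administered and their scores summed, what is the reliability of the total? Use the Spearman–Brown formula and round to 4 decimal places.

ρ_k = kρ / (1 + (k−1)ρ) = 5·0.61 / (1 + 4·0.61) = 3.050 / 3.440 = 0.8866.

0.8866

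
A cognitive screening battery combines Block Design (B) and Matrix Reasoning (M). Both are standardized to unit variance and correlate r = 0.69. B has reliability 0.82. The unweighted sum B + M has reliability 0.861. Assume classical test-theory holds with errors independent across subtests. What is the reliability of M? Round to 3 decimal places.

Var(B+M) = 2 + 2·0.69 = 3.380.
True-score variance = ρ_B + ρ_M + 2·0.69, so 0.861 = (0.82 + ρ_M + 1.38) / 3.380.
ρ_M = 0.861·3.380 − 0.82 − 1.38 = 0.710.

0.710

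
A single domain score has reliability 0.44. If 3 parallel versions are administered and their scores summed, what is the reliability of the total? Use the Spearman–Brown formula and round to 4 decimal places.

ρ_k = kρ / (1 + (k−1)ρ) = 3·0.44 / (1 + 2·0.44) = 1.320 / 1.880 = 0.7021.

0.7021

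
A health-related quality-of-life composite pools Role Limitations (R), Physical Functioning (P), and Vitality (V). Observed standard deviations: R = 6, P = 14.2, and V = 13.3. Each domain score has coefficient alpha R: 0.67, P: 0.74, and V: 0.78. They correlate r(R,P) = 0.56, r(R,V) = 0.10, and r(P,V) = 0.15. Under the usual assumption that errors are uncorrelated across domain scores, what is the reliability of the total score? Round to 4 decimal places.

0.8228

Var(R+P+V) = 6² + 14.2² + 13.3² + 2·[6·14.2·0.56 + 6·13.3·0.10 + 14.2·13.3·0.15] = 414.53 + 168.042 = 582.572.
With uncorrelated errors the cross-covariances are all true-score covariance, so they carry over unchanged; only the diagonal terms shrink to ρᵢσᵢ².
True-score variance = [6²·0.67 + 14.2²·0.74 + 13.3²·0.78] + 168.042 = 311.308 + 168.042 = 479.35.
Reliability = 479.35 / 582.572 = 0.8228.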